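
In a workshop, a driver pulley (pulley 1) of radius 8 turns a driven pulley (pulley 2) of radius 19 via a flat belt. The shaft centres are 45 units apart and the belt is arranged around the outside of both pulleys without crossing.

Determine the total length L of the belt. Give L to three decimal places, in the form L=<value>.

open belt: β = asin((r2−r1)/C) = asin(11/45) = 14.1490°
wrap1 = π − 2β = 151.7020°
wrap2 = π + 2β = 208.2980°
tangent length = C·cosβ = 43.6348
L = r1·wrap1 + r2·wrap2 + 2·C·cosβ = 8·2.6477 + 19·3.6355 + 2·43.6348 = 177.5255

L=177.526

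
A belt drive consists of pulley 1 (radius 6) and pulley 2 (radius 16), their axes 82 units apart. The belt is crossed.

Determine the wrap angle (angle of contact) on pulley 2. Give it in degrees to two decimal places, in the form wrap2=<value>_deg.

crossed belt: β = asin((r1+r2)/C) = asin(22/82) = 15.5627°
wrap1 = wrap2 = π + 2β = 211.1254°

wrap2=211.13_deg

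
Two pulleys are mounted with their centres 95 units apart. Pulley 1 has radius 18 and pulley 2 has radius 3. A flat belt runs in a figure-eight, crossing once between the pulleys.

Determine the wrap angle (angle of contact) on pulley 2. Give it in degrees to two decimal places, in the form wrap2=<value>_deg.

wrap2=205.54_deg

crossed belt: β = asin((r1+r2)/C) = asin(21/95) = 12.7709°
wrap1 = wrap2 = π + 2β = 205.5417°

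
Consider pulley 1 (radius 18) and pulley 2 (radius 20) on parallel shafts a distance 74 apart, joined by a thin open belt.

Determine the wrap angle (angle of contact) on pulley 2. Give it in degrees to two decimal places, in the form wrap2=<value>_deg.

open belt: β = asin((r2−r1)/C) = asin(2/74) = 1.5487°
wrap1 = π − 2β = 176.9026°
wrap2 = π + 2β = 183.0974°

wrap2=183.10_deg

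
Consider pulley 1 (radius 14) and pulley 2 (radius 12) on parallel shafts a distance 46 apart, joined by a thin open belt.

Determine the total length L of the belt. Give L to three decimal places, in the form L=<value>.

open belt: β = asin((r2−r1)/C) = asin(-2/46) = -2.4919°
wrap1 = π − 2β = 184.9838°
wrap2 = π + 2β = 175.0162°
tangent length = C·cosβ = 45.9565
L = r1·wrap1 + r2·wrap2 + 2·C·cosβ = 14·3.2286 + 12·3.0546 + 2·45.9565 = 173.7684

L=173.768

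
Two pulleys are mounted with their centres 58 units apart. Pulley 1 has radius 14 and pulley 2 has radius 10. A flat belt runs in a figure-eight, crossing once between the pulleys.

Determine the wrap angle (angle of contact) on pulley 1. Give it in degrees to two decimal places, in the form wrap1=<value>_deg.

crossed belt: β = asin((r1+r2)/C) = asin(24/58) = 24.4433°
wrap1 = wrap2 = π + 2β = 228.8867°

wrap1=228.89_deg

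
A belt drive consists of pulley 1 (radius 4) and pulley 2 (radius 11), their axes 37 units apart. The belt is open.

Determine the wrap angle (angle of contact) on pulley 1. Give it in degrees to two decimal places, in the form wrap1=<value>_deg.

open belt: β = asin((r2−r1)/C) = asin(7/37) = 10.9055°
wrap1 = π − 2β = 158.1891°
wrap2 = π + 2β = 201.8109°

wrap1=158.19_deg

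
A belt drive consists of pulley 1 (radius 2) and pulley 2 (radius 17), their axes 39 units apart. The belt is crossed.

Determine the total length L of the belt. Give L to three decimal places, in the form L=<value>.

L=147.144

crossed belt: β = asin((r1+r2)/C) = asin(19/39) = 29.1554°
wrap1 = wrap2 = π + 2β = 238.3107°
tangent length = C·cosβ = 34.0588
L = (r1+r2)·wrap + 2·C·cosβ = 19·4.1593 + 2·34.0588 = 147.1444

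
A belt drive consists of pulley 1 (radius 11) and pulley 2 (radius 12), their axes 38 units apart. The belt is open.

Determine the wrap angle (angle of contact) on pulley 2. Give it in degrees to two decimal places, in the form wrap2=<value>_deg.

wrap2=183.02_deg

open belt: β = asin((r2−r1)/C) = asin(1/38) = 1.5080°
wrap1 = π − 2β = 176.9841°
wrap2 = π + 2β = 183.0159°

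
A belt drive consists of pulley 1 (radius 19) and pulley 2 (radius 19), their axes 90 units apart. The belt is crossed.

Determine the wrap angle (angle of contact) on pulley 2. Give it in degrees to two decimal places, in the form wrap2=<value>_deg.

crossed belt: β = asin((r1+r2)/C) = asin(38/90) = 24.9750°
wrap1 = wrap2 = π + 2β = 229.9499°

wrap2=229.95_deg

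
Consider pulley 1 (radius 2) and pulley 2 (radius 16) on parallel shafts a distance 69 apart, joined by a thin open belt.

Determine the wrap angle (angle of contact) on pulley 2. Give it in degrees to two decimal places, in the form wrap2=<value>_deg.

wrap2=203.41_deg

open belt: β = asin((r2−r1)/C) = asin(14/69) = 11.7065°
wrap1 = π − 2β = 156.5870°
wrap2 = π + 2β = 203.4130°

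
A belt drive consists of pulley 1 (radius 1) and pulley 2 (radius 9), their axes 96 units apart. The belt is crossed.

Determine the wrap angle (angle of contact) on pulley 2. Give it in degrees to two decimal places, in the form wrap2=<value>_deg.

crossed belt: β = asin((r1+r2)/C) = asin(10/96) = 5.9792°
wrap1 = wrap2 = π + 2β = 191.9583°

wrap2=191.96_deg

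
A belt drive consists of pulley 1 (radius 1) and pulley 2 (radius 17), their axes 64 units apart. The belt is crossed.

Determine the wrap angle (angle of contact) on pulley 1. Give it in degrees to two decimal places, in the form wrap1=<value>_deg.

crossed belt: β = asin((r1+r2)/C) = asin(18/64) = 16.3348°
wrap1 = wrap2 = π + 2β = 212.6696°

wrap1=212.67_deg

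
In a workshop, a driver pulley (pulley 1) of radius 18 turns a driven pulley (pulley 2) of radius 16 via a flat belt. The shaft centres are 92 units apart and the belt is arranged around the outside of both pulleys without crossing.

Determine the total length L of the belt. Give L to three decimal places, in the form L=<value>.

open belt: β = asin((r2−r1)/C) = asin(-2/92) = -1.2457°
wrap1 = π − 2β = 182.4913°
wrap2 = π + 2β = 177.5087°
tangent length = C·cosβ = 91.9783
L = r1·wrap1 + r2·wrap2 + 2·C·cosβ = 18·3.1851 + 16·3.0981 + 2·91.9783 = 290.8576

L=290.858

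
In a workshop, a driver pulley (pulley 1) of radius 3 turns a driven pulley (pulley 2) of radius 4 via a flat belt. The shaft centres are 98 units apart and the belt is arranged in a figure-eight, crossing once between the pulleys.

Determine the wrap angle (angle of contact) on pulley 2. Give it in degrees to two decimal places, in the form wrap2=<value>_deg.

crossed belt: β = asin((r1+r2)/C) = asin(7/98) = 4.0960°
wrap1 = wrap2 = π + 2β = 188.1921°

wrap2=188.19_deg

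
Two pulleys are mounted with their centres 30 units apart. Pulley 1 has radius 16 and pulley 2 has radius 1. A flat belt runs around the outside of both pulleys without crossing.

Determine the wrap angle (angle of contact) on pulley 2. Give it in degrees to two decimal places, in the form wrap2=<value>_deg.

open belt: β = asin((r2−r1)/C) = asin(-15/30) = -30.0000°
wrap1 = π − 2β = 240.0000°
wrap2 = π + 2β = 120.0000°

wrap2=120.00_deg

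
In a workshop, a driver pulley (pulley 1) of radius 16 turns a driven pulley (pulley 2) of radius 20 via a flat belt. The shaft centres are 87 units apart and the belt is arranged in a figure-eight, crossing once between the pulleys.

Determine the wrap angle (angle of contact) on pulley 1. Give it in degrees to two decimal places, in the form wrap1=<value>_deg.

wrap1=228.89_deg

crossed belt: β = asin((r1+r2)/C) = asin(36/87) = 24.4433°
wrap1 = wrap2 = π + 2β = 228.8867°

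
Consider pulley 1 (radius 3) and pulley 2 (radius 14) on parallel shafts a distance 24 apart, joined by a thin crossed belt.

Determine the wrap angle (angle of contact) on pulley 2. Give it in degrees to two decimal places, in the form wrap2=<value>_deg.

wrap2=270.20_deg

crossed belt: β = asin((r1+r2)/C) = asin(17/24) = 45.0995°
wrap1 = wrap2 = π + 2β = 270.1989°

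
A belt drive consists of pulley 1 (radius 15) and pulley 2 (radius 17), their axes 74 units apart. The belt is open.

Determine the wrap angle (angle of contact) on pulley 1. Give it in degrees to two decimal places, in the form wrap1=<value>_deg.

open belt: β = asin((r2−r1)/C) = asin(2/74) = 1.5487°
wrap1 = π − 2β = 176.9026°
wrap2 = π + 2β = 183.0974°

wrap1=176.90_deg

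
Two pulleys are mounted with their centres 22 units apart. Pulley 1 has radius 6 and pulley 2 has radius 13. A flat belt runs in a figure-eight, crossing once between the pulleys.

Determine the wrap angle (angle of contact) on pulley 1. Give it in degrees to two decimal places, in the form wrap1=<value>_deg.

crossed belt: β = asin((r1+r2)/C) = asin(19/22) = 59.7274°
wrap1 = wrap2 = π + 2β = 299.4547°

wrap1=299.45_deg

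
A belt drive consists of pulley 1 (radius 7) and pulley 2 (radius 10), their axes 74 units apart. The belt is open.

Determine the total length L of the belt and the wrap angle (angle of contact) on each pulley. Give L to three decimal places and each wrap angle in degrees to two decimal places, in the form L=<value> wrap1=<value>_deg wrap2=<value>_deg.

L=201.529 wrap1=175.35_deg wrap2=184.65_deg

open belt: β = asin((r2−r1)/C) = asin(3/74) = 2.3234°
wrap1 = π − 2β = 175.3531°
wrap2 = π + 2β = 184.6469°
tangent length = C·cosβ = 73.9392
L = r1·wrap1 + r2·wrap2 + 2·C·cosβ = 7·3.0605 + 10·3.2227 + 2·73.9392 = 201.5287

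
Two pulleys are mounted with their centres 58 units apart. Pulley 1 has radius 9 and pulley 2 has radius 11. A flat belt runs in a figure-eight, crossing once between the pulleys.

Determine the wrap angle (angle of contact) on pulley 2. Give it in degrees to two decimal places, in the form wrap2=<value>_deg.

crossed belt: β = asin((r1+r2)/C) = asin(20/58) = 20.1713°
wrap1 = wrap2 = π + 2β = 220.3425°

wrap2=220.34_deg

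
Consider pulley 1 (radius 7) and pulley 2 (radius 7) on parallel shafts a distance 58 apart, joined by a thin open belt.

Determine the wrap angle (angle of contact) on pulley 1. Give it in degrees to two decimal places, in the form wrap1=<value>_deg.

wrap1=180.00_deg

open belt: β = asin((r2−r1)/C) = asin(0/58) = 0.0000°
wrap1 = π − 2β = 180.0000°
wrap2 = π + 2β = 180.0000°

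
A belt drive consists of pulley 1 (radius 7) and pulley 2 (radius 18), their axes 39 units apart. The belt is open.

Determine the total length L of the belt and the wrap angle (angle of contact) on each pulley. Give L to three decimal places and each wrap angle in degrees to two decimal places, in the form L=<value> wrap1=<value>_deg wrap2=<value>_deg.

open belt: β = asin((r2−r1)/C) = asin(11/39) = 16.3827°
wrap1 = π − 2β = 147.2347°
wrap2 = π + 2β = 212.7653°
tangent length = C·cosβ = 37.4166
L = r1·wrap1 + r2·wrap2 + 2·C·cosβ = 7·2.5697 + 18·3.7135 + 2·37.4166 = 159.6635

L=159.663 wrap1=147.23_deg wrap2=212.77_deg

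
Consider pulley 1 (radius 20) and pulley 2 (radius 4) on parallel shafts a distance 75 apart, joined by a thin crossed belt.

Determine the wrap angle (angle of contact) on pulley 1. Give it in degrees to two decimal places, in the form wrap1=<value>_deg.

wrap1=217.33_deg

crossed belt: β = asin((r1+r2)/C) = asin(24/75) = 18.6629°
wrap1 = wrap2 = π + 2β = 217.3258°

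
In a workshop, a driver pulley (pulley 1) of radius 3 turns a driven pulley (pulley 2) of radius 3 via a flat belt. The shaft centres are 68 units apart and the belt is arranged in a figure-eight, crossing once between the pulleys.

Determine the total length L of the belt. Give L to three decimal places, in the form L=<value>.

crossed belt: β = asin((r1+r2)/C) = asin(6/68) = 5.0621°
wrap1 = wrap2 = π + 2β = 190.1242°
tangent length = C·cosβ = 67.7348
L = (r1+r2)·wrap + 2·C·cosβ = 6·3.3183 + 2·67.7348 = 155.3793

L=155.379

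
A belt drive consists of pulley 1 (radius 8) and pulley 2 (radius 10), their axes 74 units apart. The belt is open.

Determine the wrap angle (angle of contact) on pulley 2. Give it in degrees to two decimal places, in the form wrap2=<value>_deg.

open belt: β = asin((r2−r1)/C) = asin(2/74) = 1.5487°
wrap1 = π − 2β = 176.9026°
wrap2 = π + 2β = 183.0974°

wrap2=183.10_deg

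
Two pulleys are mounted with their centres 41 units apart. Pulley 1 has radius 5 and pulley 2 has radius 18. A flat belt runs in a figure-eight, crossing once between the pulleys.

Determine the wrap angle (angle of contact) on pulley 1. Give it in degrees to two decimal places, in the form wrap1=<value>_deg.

crossed belt: β = asin((r1+r2)/C) = asin(23/41) = 34.1233°
wrap1 = wrap2 = π + 2β = 248.2466°

wrap1=248.25_deg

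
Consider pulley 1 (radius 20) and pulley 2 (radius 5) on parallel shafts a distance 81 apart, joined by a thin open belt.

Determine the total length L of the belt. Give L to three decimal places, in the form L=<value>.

open belt: β = asin((r2−r1)/C) = asin(-15/81) = -10.6719°
wrap1 = π − 2β = 201.3439°
wrap2 = π + 2β = 158.6561°
tangent length = C·cosβ = 79.5990
L = r1·wrap1 + r2·wrap2 + 2·C·cosβ = 20·3.5141 + 5·2.7691 + 2·79.5990 = 243.3256

L=243.326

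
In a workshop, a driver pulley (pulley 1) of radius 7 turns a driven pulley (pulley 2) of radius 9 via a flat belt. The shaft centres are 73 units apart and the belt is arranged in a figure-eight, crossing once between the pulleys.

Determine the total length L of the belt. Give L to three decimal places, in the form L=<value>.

crossed belt: β = asin((r1+r2)/C) = asin(16/73) = 12.6608°
wrap1 = wrap2 = π + 2β = 205.3215°
tangent length = C·cosβ = 71.2250
L = (r1+r2)·wrap + 2·C·cosβ = 16·3.5835 + 2·71.2250 = 199.7866

L=199.787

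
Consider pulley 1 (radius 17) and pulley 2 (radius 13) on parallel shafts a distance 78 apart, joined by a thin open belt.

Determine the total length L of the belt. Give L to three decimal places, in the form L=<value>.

open belt: β = asin((r2−r1)/C) = asin(-4/78) = -2.9395°
wrap1 = π − 2β = 185.8791°
wrap2 = π + 2β = 174.1209°
tangent length = C·cosβ = 77.8974
L = r1·wrap1 + r2·wrap2 + 2·C·cosβ = 17·3.2442 + 13·3.0390 + 2·77.8974 = 250.4530

L=250.453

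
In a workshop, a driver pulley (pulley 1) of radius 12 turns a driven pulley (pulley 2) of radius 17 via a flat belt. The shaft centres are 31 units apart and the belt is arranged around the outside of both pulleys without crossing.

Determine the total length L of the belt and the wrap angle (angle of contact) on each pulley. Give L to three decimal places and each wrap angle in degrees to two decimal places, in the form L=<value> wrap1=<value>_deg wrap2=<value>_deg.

L=153.914 wrap1=161.44_deg wrap2=198.56_deg

open belt: β = asin((r2−r1)/C) = asin(5/31) = 9.2818°
wrap1 = π − 2β = 161.4364°
wrap2 = π + 2β = 198.5636°
tangent length = C·cosβ = 30.5941
L = r1·wrap1 + r2·wrap2 + 2·C·cosβ = 12·2.8176 + 17·3.4656 + 2·30.5941 = 153.9144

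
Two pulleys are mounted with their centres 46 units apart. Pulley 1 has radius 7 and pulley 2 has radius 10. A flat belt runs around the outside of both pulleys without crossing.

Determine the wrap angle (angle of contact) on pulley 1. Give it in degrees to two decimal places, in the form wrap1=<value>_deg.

wrap1=172.52_deg

open belt: β = asin((r2−r1)/C) = asin(3/46) = 3.7393°
wrap1 = π − 2β = 172.5213°
wrap2 = π + 2β = 187.4787°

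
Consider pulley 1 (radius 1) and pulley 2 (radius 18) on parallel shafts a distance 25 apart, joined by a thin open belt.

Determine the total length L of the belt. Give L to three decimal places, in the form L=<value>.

open belt: β = asin((r2−r1)/C) = asin(17/25) = 42.8436°
wrap1 = π − 2β = 94.3127°
wrap2 = π + 2β = 265.6873°
tangent length = C·cosβ = 18.3303
L = r1·wrap1 + r2·wrap2 + 2·C·cosβ = 1·1.6461 + 18·4.6371 + 2·18.3303 = 121.7748

L=121.775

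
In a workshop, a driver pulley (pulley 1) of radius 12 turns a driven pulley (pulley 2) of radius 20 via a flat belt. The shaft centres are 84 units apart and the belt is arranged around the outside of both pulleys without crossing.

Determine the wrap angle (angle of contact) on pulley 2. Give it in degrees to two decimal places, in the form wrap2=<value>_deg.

wrap2=190.93_deg

open belt: β = asin((r2−r1)/C) = asin(8/84) = 5.4650°
wrap1 = π − 2β = 169.0700°
wrap2 = π + 2β = 190.9300°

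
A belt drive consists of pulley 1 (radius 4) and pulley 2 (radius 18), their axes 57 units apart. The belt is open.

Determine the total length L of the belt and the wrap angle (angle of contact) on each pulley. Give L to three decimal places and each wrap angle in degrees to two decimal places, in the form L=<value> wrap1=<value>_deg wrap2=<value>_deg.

L=186.571 wrap1=151.56_deg wrap2=208.44_deg

open belt: β = asin((r2−r1)/C) = asin(14/57) = 14.2181°
wrap1 = π − 2β = 151.5638°
wrap2 = π + 2β = 208.4362°
tangent length = C·cosβ = 55.2540
L = r1·wrap1 + r2·wrap2 + 2·C·cosβ = 4·2.6453 + 18·3.6379 + 2·55.2540 = 186.5712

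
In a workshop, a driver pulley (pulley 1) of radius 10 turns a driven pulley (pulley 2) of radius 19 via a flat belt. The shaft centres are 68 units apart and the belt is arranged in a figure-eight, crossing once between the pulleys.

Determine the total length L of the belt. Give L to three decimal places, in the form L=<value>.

crossed belt: β = asin((r1+r2)/C) = asin(29/68) = 25.2438°
wrap1 = wrap2 = π + 2β = 230.4876°
tangent length = C·cosβ = 61.5061
L = (r1+r2)·wrap + 2·C·cosβ = 29·4.0228 + 2·61.5061 = 239.6724

L=239.672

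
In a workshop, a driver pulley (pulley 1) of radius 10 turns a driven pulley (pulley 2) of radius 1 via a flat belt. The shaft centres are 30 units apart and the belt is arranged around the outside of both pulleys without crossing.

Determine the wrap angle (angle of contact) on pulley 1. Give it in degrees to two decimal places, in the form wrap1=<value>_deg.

open belt: β = asin((r2−r1)/C) = asin(-9/30) = -17.4576°
wrap1 = π − 2β = 214.9152°
wrap2 = π + 2β = 145.0848°

wrap1=214.92_deg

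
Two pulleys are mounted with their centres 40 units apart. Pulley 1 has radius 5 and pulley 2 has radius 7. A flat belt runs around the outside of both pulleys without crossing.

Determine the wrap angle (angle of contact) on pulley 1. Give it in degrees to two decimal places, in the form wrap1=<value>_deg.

wrap1=174.27_deg

open belt: β = asin((r2−r1)/C) = asin(2/40) = 2.8660°
wrap1 = π − 2β = 174.2680°
wrap2 = π + 2β = 185.7320°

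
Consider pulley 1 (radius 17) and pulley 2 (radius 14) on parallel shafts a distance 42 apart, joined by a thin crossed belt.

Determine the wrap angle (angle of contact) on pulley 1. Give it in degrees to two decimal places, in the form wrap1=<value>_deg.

wrap1=275.14_deg

crossed belt: β = asin((r1+r2)/C) = asin(31/42) = 47.5694°
wrap1 = wrap2 = π + 2β = 275.1388°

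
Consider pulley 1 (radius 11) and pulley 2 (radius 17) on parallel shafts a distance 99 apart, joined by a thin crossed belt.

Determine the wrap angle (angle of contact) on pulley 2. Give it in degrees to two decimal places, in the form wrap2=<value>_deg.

wrap2=212.86_deg

crossed belt: β = asin((r1+r2)/C) = asin(28/99) = 16.4291°
wrap1 = wrap2 = π + 2β = 212.8582°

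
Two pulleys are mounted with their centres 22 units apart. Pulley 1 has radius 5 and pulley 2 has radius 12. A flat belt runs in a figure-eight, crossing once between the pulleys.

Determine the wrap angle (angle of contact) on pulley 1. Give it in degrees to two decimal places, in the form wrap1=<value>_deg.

crossed belt: β = asin((r1+r2)/C) = asin(17/22) = 50.5994°
wrap1 = wrap2 = π + 2β = 281.1989°

wrap1=281.20_deg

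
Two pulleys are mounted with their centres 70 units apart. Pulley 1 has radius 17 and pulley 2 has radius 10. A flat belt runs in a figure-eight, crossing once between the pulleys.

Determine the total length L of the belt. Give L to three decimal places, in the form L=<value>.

crossed belt: β = asin((r1+r2)/C) = asin(27/70) = 22.6881°
wrap1 = wrap2 = π + 2β = 225.3762°
tangent length = C·cosβ = 64.5833
L = (r1+r2)·wrap + 2·C·cosβ = 27·3.9336 + 2·64.5833 = 235.3726

L=235.373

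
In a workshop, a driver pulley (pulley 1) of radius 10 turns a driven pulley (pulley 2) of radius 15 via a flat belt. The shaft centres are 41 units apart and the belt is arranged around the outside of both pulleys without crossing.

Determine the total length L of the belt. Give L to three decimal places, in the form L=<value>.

open belt: β = asin((r2−r1)/C) = asin(5/41) = 7.0047°
wrap1 = π − 2β = 165.9905°
wrap2 = π + 2β = 194.0095°
tangent length = C·cosβ = 40.6940
L = r1·wrap1 + r2·wrap2 + 2·C·cosβ = 10·2.8971 + 15·3.3861 + 2·40.6940 = 161.1503

L=161.150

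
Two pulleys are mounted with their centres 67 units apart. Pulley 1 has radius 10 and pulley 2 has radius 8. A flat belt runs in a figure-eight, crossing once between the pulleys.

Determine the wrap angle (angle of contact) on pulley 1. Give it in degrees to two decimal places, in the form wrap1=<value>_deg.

crossed belt: β = asin((r1+r2)/C) = asin(18/67) = 15.5843°
wrap1 = wrap2 = π + 2β = 211.1687°

wrap1=211.17_deg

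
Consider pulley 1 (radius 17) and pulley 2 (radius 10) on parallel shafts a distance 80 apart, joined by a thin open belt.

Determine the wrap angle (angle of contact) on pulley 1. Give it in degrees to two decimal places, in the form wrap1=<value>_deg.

open belt: β = asin((r2−r1)/C) = asin(-7/80) = -5.0198°
wrap1 = π − 2β = 190.0396°
wrap2 = π + 2β = 169.9604°

wrap1=190.04_deg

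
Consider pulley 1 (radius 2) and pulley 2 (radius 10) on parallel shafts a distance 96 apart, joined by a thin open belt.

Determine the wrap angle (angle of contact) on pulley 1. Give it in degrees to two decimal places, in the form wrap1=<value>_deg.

wrap1=170.44_deg

open belt: β = asin((r2−r1)/C) = asin(8/96) = 4.7802°
wrap1 = π − 2β = 170.4396°
wrap2 = π + 2β = 189.5604°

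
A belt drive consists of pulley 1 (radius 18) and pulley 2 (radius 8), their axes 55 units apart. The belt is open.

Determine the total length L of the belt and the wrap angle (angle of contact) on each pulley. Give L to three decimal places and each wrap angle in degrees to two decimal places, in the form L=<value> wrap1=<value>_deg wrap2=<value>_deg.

open belt: β = asin((r2−r1)/C) = asin(-10/55) = -10.4757°
wrap1 = π − 2β = 200.9514°
wrap2 = π + 2β = 159.0486°
tangent length = C·cosβ = 54.0833
L = r1·wrap1 + r2·wrap2 + 2·C·cosβ = 18·3.5073 + 8·2.7759 + 2·54.0833 = 193.5046

L=193.505 wrap1=200.95_deg wrap2=159.05_deg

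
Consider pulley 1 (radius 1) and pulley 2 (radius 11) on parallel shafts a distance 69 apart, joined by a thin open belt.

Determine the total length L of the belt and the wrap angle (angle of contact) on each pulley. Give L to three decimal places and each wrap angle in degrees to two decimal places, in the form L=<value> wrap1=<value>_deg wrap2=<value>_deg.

open belt: β = asin((r2−r1)/C) = asin(10/69) = 8.3331°
wrap1 = π − 2β = 163.3338°
wrap2 = π + 2β = 196.6662°
tangent length = C·cosβ = 68.2715
L = r1·wrap1 + r2·wrap2 + 2·C·cosβ = 1·2.8507 + 11·3.4325 + 2·68.2715 = 177.1509

L=177.151 wrap1=163.33_deg wrap2=196.67_deg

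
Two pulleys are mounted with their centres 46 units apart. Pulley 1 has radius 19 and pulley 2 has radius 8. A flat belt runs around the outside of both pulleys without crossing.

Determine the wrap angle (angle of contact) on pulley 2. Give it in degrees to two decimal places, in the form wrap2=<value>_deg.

open belt: β = asin((r2−r1)/C) = asin(-11/46) = -13.8352°
wrap1 = π − 2β = 207.6704°
wrap2 = π + 2β = 152.3296°

wrap2=152.33_deg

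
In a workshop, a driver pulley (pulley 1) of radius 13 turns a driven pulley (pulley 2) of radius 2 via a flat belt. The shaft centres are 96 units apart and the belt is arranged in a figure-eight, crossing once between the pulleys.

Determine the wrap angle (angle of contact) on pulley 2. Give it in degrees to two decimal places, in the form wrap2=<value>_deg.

crossed belt: β = asin((r1+r2)/C) = asin(15/96) = 8.9893°
wrap1 = wrap2 = π + 2β = 197.9786°

wrap2=197.98_deg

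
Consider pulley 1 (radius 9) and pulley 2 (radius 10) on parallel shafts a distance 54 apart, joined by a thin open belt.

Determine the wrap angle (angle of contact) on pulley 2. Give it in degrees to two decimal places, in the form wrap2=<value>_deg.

open belt: β = asin((r2−r1)/C) = asin(1/54) = 1.0611°
wrap1 = π − 2β = 177.8778°
wrap2 = π + 2β = 182.1222°

wrap2=182.12_deg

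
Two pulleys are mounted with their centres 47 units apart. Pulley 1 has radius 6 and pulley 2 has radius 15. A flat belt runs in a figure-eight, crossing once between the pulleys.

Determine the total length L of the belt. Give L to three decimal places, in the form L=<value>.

crossed belt: β = asin((r1+r2)/C) = asin(21/47) = 26.5391°
wrap1 = wrap2 = π + 2β = 233.0782°
tangent length = C·cosβ = 42.0476
L = (r1+r2)·wrap + 2·C·cosβ = 21·4.0680 + 2·42.0476 = 169.5228

L=169.523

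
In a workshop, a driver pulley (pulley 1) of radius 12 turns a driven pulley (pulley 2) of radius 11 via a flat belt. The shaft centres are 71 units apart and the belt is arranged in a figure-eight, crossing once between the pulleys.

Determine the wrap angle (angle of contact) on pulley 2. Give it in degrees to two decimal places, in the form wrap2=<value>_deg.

wrap2=217.80_deg

crossed belt: β = asin((r1+r2)/C) = asin(23/71) = 18.9016°
wrap1 = wrap2 = π + 2β = 217.8032°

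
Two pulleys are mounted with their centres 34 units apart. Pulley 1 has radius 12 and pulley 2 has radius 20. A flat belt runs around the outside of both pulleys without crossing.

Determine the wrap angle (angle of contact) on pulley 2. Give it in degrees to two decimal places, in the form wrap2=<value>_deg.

open belt: β = asin((r2−r1)/C) = asin(8/34) = 13.6090°
wrap1 = π − 2β = 152.7821°
wrap2 = π + 2β = 207.2179°

wrap2=207.22_deg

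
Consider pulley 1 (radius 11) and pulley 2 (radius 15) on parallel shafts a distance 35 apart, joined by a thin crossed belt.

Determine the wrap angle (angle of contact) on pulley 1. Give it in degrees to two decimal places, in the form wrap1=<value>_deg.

crossed belt: β = asin((r1+r2)/C) = asin(26/35) = 47.9754°
wrap1 = wrap2 = π + 2β = 275.9507°

wrap1=275.95_deg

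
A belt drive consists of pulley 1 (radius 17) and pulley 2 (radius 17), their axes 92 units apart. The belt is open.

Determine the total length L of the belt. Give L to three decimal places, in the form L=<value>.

L=290.814

open belt: β = asin((r2−r1)/C) = asin(0/92) = 0.0000°
wrap1 = π − 2β = 180.0000°
wrap2 = π + 2β = 180.0000°
tangent length = C·cosβ = 92.0000
L = r1·wrap1 + r2·wrap2 + 2·C·cosβ = 17·3.1416 + 17·3.1416 + 2·92.0000 = 290.8142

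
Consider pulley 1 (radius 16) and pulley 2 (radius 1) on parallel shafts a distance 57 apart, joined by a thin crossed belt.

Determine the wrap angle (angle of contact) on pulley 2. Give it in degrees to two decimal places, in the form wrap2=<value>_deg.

crossed belt: β = asin((r1+r2)/C) = asin(17/57) = 17.3523°
wrap1 = wrap2 = π + 2β = 214.7045°

wrap2=214.70_deg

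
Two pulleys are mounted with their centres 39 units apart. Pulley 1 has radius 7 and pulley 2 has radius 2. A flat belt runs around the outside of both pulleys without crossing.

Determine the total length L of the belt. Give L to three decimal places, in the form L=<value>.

L=106.916

open belt: β = asin((r2−r1)/C) = asin(-5/39) = -7.3659°
wrap1 = π − 2β = 194.7318°
wrap2 = π + 2β = 165.2682°
tangent length = C·cosβ = 38.6782
L = r1·wrap1 + r2·wrap2 + 2·C·cosβ = 7·3.3987 + 2·2.8845 + 2·38.6782 = 106.9162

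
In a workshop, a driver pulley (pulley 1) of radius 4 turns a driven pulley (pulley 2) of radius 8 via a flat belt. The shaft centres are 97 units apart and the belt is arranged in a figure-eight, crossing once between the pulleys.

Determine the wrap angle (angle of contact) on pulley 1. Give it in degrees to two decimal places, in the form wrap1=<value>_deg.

wrap1=194.21_deg

crossed belt: β = asin((r1+r2)/C) = asin(12/97) = 7.1063°
wrap1 = wrap2 = π + 2β = 194.2127°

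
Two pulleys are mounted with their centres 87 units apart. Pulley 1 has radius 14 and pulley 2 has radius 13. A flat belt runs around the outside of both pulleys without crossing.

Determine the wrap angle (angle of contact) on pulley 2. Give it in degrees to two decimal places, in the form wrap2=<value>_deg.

wrap2=178.68_deg

open belt: β = asin((r2−r1)/C) = asin(-1/87) = -0.6586°
wrap1 = π − 2β = 181.3172°
wrap2 = π + 2β = 178.6828°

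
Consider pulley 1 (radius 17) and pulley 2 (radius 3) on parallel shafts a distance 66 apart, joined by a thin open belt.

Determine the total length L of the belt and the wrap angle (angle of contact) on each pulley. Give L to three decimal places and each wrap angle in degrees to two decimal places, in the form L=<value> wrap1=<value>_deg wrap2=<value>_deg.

open belt: β = asin((r2−r1)/C) = asin(-14/66) = -12.2467°
wrap1 = π − 2β = 204.4934°
wrap2 = π + 2β = 155.5066°
tangent length = C·cosβ = 64.4981
L = r1·wrap1 + r2·wrap2 + 2·C·cosβ = 17·3.5691 + 3·2.7141 + 2·64.4981 = 197.8128

L=197.813 wrap1=204.49_deg wrap2=155.51_deg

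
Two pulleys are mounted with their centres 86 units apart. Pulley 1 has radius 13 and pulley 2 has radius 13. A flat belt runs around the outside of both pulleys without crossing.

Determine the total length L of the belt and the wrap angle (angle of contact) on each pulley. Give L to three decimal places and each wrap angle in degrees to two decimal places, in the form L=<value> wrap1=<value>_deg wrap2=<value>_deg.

L=253.681 wrap1=180.00_deg wrap2=180.00_deg

open belt: β = asin((r2−r1)/C) = asin(0/86) = 0.0000°
wrap1 = π − 2β = 180.0000°
wrap2 = π + 2β = 180.0000°
tangent length = C·cosβ = 86.0000
L = r1·wrap1 + r2·wrap2 + 2·C·cosβ = 13·3.1416 + 13·3.1416 + 2·86.0000 = 253.6814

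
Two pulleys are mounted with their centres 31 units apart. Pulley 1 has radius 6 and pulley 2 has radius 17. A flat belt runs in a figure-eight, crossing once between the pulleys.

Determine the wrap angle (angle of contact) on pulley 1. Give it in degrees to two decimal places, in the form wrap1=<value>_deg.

wrap1=275.79_deg

crossed belt: β = asin((r1+r2)/C) = asin(23/31) = 47.8966°
wrap1 = wrap2 = π + 2β = 275.7931°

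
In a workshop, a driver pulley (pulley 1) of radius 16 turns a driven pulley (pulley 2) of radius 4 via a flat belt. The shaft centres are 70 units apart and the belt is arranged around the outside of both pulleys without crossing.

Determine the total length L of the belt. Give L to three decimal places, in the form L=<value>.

L=204.894

open belt: β = asin((r2−r1)/C) = asin(-12/70) = -9.8709°
wrap1 = π − 2β = 199.7418°
wrap2 = π + 2β = 160.2582°
tangent length = C·cosβ = 68.9638
L = r1·wrap1 + r2·wrap2 + 2·C·cosβ = 16·3.4862 + 4·2.7970 + 2·68.9638 = 204.8941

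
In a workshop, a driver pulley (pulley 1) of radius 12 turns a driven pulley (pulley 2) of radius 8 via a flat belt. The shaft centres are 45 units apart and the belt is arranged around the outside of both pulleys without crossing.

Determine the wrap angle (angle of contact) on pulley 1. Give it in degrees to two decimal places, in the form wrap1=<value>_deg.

open belt: β = asin((r2−r1)/C) = asin(-4/45) = -5.0997°
wrap1 = π − 2β = 190.1994°
wrap2 = π + 2β = 169.8006°

wrap1=190.20_deg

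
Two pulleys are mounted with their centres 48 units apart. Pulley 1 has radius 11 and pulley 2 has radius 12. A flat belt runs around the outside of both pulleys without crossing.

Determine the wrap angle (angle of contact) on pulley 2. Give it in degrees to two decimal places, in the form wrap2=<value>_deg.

wrap2=182.39_deg

open belt: β = asin((r2−r1)/C) = asin(1/48) = 1.1937°
wrap1 = π − 2β = 177.6125°
wrap2 = π + 2β = 182.3875°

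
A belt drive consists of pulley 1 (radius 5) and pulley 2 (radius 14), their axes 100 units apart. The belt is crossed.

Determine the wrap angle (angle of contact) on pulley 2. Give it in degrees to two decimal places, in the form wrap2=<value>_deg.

wrap2=201.91_deg

crossed belt: β = asin((r1+r2)/C) = asin(19/100) = 10.9528°
wrap1 = wrap2 = π + 2β = 201.9056°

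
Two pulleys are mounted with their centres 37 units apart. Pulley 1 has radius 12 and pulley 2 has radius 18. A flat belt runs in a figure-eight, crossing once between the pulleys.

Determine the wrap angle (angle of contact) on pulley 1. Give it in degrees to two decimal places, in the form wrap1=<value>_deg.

crossed belt: β = asin((r1+r2)/C) = asin(30/37) = 54.1752°
wrap1 = wrap2 = π + 2β = 288.3505°

wrap1=288.35_deg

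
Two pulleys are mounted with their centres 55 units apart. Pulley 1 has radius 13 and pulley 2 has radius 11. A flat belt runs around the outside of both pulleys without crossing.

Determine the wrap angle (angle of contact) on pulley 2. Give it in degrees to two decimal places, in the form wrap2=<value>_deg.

open belt: β = asin((r2−r1)/C) = asin(-2/55) = -2.0839°
wrap1 = π − 2β = 184.1679°
wrap2 = π + 2β = 175.8321°

wrap2=175.83_deg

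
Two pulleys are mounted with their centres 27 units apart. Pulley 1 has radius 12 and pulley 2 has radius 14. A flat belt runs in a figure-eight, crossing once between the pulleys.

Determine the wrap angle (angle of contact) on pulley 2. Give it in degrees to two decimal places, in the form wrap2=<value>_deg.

crossed belt: β = asin((r1+r2)/C) = asin(26/27) = 74.3575°
wrap1 = wrap2 = π + 2β = 328.7151°

wrap2=328.72_deg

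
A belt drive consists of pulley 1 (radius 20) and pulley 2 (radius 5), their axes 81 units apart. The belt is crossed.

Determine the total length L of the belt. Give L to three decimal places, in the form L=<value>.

L=248.319

crossed belt: β = asin((r1+r2)/C) = asin(25/81) = 17.9774°
wrap1 = wrap2 = π + 2β = 215.9548°
tangent length = C·cosβ = 77.0454
L = (r1+r2)·wrap + 2·C·cosβ = 25·3.7691 + 2·77.0454 = 248.3189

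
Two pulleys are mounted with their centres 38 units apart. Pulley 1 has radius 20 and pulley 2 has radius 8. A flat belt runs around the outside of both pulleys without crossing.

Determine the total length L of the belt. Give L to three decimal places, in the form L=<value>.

open belt: β = asin((r2−r1)/C) = asin(-12/38) = -18.4085°
wrap1 = π − 2β = 216.8170°
wrap2 = π + 2β = 143.1830°
tangent length = C·cosβ = 36.0555
L = r1·wrap1 + r2·wrap2 + 2·C·cosβ = 20·3.7842 + 8·2.4990 + 2·36.0555 = 167.7865

L=167.787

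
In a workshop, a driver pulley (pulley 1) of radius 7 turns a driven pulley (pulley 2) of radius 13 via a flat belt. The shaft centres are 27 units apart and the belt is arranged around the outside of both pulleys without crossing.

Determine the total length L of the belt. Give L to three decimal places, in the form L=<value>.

L=118.171

open belt: β = asin((r2−r1)/C) = asin(6/27) = 12.8396°
wrap1 = π − 2β = 154.3208°
wrap2 = π + 2β = 205.6792°
tangent length = C·cosβ = 26.3249
L = r1·wrap1 + r2·wrap2 + 2·C·cosβ = 7·2.6934 + 13·3.5898 + 2·26.3249 = 118.1708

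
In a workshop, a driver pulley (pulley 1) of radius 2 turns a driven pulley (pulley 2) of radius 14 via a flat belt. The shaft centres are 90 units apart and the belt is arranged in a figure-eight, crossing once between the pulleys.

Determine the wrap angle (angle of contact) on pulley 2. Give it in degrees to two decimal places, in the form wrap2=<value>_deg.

wrap2=200.48_deg

crossed belt: β = asin((r1+r2)/C) = asin(16/90) = 10.2403°
wrap1 = wrap2 = π + 2β = 200.4807°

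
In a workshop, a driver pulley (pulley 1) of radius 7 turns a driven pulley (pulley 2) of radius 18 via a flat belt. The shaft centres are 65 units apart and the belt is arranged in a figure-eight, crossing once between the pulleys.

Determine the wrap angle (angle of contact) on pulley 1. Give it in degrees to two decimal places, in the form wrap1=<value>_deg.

wrap1=225.24_deg

crossed belt: β = asin((r1+r2)/C) = asin(25/65) = 22.6199°
wrap1 = wrap2 = π + 2β = 225.2397°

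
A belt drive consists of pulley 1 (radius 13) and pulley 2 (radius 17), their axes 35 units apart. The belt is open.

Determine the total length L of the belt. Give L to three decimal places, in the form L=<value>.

L=164.705

open belt: β = asin((r2−r1)/C) = asin(4/35) = 6.5624°
wrap1 = π − 2β = 166.8751°
wrap2 = π + 2β = 193.1249°
tangent length = C·cosβ = 34.7707
L = r1·wrap1 + r2·wrap2 + 2·C·cosβ = 13·2.9125 + 17·3.3707 + 2·34.7707 = 164.7054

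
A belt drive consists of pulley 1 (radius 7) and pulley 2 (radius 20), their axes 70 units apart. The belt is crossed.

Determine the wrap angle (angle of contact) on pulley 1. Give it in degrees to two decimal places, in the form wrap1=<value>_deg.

crossed belt: β = asin((r1+r2)/C) = asin(27/70) = 22.6881°
wrap1 = wrap2 = π + 2β = 225.3762°

wrap1=225.38_deg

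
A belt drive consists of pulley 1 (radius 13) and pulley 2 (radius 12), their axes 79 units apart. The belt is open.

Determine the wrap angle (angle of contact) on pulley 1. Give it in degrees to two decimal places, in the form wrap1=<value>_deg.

wrap1=181.45_deg

open belt: β = asin((r2−r1)/C) = asin(-1/79) = -0.7253°
wrap1 = π − 2β = 181.4506°
wrap2 = π + 2β = 178.5494°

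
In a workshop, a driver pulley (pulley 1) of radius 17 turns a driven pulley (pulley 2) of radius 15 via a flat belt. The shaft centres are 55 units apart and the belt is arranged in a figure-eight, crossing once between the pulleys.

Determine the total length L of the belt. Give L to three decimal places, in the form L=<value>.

L=229.738

crossed belt: β = asin((r1+r2)/C) = asin(32/55) = 35.5785°
wrap1 = wrap2 = π + 2β = 251.1571°
tangent length = C·cosβ = 44.7325
L = (r1+r2)·wrap + 2·C·cosβ = 32·4.3835 + 2·44.7325 = 229.7376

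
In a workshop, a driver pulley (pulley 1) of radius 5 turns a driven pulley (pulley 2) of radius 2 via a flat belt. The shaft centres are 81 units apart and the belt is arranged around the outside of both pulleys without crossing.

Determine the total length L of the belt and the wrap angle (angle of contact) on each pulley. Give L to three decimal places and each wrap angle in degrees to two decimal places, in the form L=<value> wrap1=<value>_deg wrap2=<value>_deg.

L=184.102 wrap1=184.25_deg wrap2=175.75_deg

open belt: β = asin((r2−r1)/C) = asin(-3/81) = -2.1226°
wrap1 = π − 2β = 184.2451°
wrap2 = π + 2β = 175.7549°
tangent length = C·cosβ = 80.9444
L = r1·wrap1 + r2·wrap2 + 2·C·cosβ = 5·3.2157 + 2·3.0675 + 2·80.9444 = 184.1023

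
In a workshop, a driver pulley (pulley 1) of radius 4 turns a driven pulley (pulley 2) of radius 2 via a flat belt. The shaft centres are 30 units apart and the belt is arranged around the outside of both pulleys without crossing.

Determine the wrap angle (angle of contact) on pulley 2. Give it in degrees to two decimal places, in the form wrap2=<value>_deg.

open belt: β = asin((r2−r1)/C) = asin(-2/30) = -3.8226°
wrap1 = π − 2β = 187.6451°
wrap2 = π + 2β = 172.3549°

wrap2=172.35_deg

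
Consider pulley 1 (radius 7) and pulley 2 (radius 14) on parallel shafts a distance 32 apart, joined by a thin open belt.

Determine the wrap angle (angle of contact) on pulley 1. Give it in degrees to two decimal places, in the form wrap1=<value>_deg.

open belt: β = asin((r2−r1)/C) = asin(7/32) = 12.6356°
wrap1 = π − 2β = 154.7287°
wrap2 = π + 2β = 205.2713°

wrap1=154.73_deg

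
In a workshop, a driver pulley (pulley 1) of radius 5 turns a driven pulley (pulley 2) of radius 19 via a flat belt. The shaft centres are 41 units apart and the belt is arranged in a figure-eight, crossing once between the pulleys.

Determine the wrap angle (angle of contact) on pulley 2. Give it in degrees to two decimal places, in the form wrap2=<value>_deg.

crossed belt: β = asin((r1+r2)/C) = asin(24/41) = 35.8288°
wrap1 = wrap2 = π + 2β = 251.6577°

wrap2=251.66_deg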